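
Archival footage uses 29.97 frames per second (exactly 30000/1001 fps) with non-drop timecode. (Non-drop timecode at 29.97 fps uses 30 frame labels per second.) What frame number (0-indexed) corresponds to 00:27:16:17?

frame 49097

Total seconds to the label: (0 × 3600 + 27 × 60 + 16) = 1636.
Frame index = 1636 × 30 + 17 = 49097.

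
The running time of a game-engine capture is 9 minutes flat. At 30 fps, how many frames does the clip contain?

16200 frames

9 min = 540 s.
Frames = 540 × 30 = 16200.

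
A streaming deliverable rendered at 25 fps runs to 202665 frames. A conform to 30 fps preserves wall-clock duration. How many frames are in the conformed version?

243198 frames

Target frames = source frames × (target rate / source rate) = 202665 × (30)/(25) = 202665 × 6/5 = 243198.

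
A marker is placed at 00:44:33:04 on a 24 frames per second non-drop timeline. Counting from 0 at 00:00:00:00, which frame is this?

frame 64156

Total seconds to the label: (0 × 3600 + 44 × 60 + 33) = 2673.
Frame index = 2673 × 24 + 4 = 64156.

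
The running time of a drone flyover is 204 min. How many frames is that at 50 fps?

204 min = 12240 s.
Frames = 12240 × 50 = 612000.

612000 frames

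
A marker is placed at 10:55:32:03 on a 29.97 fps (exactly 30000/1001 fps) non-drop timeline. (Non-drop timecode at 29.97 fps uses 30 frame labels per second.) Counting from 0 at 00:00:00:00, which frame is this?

Total seconds to the label: (10 × 3600 + 55 × 60 + 32) = 39332.
Frame index = 39332 × 30 + 3 = 1179963.

frame 1179963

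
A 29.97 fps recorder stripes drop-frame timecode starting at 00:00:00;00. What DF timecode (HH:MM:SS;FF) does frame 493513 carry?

04:34:26;27

Each 10-minute DF block holds 10 × 60 × 30 − 9 × 2 = 17982 frames. 493513 ÷ 17982 → 27 full blocks, remainder 7999.
Within the partial block the first minute is 1800 frames and each further minute 1798, so 4 further minute boundaries passed. Total skipped labels = 18 × 27 + 2 × 4 = 494.
Non-drop label index = 493513 + 494 = 494007; at 30 labels/s that is 04:34:26:27, i.e. DF 04:34:26;27.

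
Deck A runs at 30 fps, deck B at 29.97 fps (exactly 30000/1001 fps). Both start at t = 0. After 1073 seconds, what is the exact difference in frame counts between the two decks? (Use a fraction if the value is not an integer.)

A emits 30 × 1073 = 32190 frames; B emits 30000/1001 × 1073 = 32190000/1001.
Difference = 32190/1001 frames (≈ 32.1578); B is behind A.

32190/1001 frames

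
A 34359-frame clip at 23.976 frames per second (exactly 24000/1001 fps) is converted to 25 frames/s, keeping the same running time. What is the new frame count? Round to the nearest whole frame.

Frames at target rate = 34359 × (25) / (24000/1001) = 11464453/320 ≈ 35826.416.
Nearest whole frame: 35826.

35826 frames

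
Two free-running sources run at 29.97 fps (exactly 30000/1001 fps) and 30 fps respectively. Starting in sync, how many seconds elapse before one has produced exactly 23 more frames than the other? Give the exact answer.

The gap grows by |30 − 30000/1001| = 30/1001 frames per second.
Time for a 23-frame gap: 23 ÷ (30/1001) = 23023/30 s.

23023/30 seconds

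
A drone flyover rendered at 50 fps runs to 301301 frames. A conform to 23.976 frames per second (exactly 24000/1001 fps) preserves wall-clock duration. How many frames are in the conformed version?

Target frames = source frames × (target rate / source rate) = 301301 × (24000/1001)/(50) = 301301 × 480/1001 = 144480.

144480 frames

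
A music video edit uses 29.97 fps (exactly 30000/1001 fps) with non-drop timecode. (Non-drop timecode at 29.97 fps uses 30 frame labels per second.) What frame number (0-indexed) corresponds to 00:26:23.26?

Total seconds to the label: (0 × 3600 + 26 × 60 + 23) = 1583.
Frame index = 1583 × 30 + 26 = 47516.

frame 47516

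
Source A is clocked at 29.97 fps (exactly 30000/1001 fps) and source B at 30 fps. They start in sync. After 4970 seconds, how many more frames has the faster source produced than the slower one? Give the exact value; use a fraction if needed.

A emits 30000/1001 × 4970 = 21300000/143 frames; B emits 30 × 4970 = 149100.
Difference = 21300/143 frames (≈ 148.9510); B is ahead of A.

21300/143 frames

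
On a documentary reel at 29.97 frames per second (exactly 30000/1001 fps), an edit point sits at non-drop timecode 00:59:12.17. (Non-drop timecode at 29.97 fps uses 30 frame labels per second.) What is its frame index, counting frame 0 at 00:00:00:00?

frame 106577

Total seconds to the label: (0 × 3600 + 59 × 60 + 12) = 3552.
Frame index = 3552 × 30 + 17 = 106577.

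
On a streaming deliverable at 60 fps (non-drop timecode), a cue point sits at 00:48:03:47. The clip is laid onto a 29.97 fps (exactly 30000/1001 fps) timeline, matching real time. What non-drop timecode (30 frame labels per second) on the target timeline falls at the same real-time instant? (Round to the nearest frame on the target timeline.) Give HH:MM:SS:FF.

00:48:00:27

Source frame index: (0×3600 + 48×60 + 3) × 60 + 47 = 173027.
Real time: 173027 / (60) = 173027/60 s.
Target frame: (173027/60) × (30000/1001) = 86513500/1001 ≈ 86427.073 → 86427.
At 30 labels/s: frame 86427 → 00:48:00:27.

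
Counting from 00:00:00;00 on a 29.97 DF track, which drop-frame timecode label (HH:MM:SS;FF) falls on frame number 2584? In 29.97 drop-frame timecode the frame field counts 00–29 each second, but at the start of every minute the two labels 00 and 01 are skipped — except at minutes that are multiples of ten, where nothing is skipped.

00:01:26;06

Each 10-minute DF block holds 10 × 60 × 30 − 9 × 2 = 17982 frames. 2584 ÷ 17982 → 0 full blocks, remainder 2584.
Within the partial block the first minute is 1800 frames and each further minute 1798, so 1 further minute boundary passed. Total skipped labels = 18 × 0 + 2 × 1 = 2.
Non-drop label index = 2584 + 2 = 2586; at 30 labels/s that is 00:01:26:06, i.e. DF 00:01:26;06.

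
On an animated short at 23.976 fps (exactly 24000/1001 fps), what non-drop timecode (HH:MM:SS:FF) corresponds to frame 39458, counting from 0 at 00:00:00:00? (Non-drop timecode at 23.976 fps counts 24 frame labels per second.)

00:27:24:02

39458 ÷ 24 = 1644 full seconds, remainder 2 frames.
1644 s = 0 h 27 min 24 s.
Timecode: 00:27:24:02.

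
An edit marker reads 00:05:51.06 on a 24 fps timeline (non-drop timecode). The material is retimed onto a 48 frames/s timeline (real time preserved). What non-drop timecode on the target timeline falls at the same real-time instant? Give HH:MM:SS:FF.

Source frame index: (0×3600 + 5×60 + 51) × 24 + 6 = 8430.
Real time: 8430 / (24) = 1405/4 s.
Target frame: (1405/4) × (48) = 16860.
At 48 labels/s: frame 16860 → 00:05:51:12.

00:05:51:12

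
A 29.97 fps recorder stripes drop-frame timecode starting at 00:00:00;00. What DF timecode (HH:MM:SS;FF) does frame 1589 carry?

Each 10-minute DF block holds 10 × 60 × 30 − 9 × 2 = 17982 frames. 1589 ÷ 17982 → 0 full blocks, remainder 1589.
Within the partial block the first minute is 1800 frames and each further minute 1798, so 0 further minute boundaries passed. Total skipped labels = 18 × 0 + 2 × 0 = 0.
Non-drop label index = 1589 + 0 = 1589; at 30 labels/s that is 00:00:52:29, i.e. DF 00:00:52;29.

00:00:52;29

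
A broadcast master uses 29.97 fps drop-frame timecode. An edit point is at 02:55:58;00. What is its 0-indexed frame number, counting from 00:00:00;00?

Complete 10-minute blocks: 17, each 17982 frames → 305694.
Remaining 5 whole minutes in the current block: 1800 + 4 × 1798 = 8992 frames.
Within the current minute: 58 × 30 + 0 − 2 = 1738 (labels ;00/;01 skipped at this minute). Total = 305694 + 8992 + 1738 = 316424.

316424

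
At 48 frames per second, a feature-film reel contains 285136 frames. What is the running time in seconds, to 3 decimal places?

5940.333 seconds

Running time = 285136 × 1/48 = 17821/3 s ≈ 5940.333 s.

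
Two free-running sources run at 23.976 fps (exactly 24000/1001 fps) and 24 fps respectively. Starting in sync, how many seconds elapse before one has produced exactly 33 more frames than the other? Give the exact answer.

1376.375 seconds

The gap grows by |24 − 24000/1001| = 24/1001 frames per second.
Time for a 33-frame gap: 33 ÷ (24/1001) = 1376.375 s.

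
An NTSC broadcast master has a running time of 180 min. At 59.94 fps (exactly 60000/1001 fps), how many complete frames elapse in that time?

647352 frames

180 min = 10800 s.
Frames = 10800 × 60000/1001 = 648000000/1001 ≈ 647352.6474.
Complete frames: 647352.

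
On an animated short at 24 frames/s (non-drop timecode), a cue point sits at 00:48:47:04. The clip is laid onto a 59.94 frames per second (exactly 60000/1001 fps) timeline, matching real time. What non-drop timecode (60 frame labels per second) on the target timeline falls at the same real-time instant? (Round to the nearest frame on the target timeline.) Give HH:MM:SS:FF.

Source frame index: (0×3600 + 48×60 + 47) × 24 + 4 = 70252.
Real time: 70252 / (24) = 17563/6 s.
Target frame: (17563/6) × (60000/1001) = 1930000/11 ≈ 175454.545 → 175455.
At 60 labels/s: frame 175455 → 00:48:44:15.

00:48:44:15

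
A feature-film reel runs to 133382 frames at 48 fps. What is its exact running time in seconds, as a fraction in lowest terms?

66691/24 seconds

Running time = 133382 ÷ (48) = 133382 × 1/48 = 66691/24 s.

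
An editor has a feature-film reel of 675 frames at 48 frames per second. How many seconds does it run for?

14.0625 seconds

Running time = 675 / (48) = 14.0625 s.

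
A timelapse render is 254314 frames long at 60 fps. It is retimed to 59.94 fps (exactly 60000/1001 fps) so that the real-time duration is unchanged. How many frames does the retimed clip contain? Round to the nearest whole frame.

254060 frames

Frames at target rate = 254314 × (60000/1001) / (60) = 254314000/1001 ≈ 254059.940.
Nearest whole frame: 254060.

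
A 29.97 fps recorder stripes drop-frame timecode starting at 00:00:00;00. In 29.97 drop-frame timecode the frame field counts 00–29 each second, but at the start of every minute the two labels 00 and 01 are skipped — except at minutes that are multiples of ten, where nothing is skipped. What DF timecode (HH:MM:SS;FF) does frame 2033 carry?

00:01:07;25

Each 10-minute DF block holds 10 × 60 × 30 − 9 × 2 = 17982 frames. 2033 ÷ 17982 → 0 full blocks, remainder 2033.
Within the partial block the first minute is 1800 frames and each further minute 1798, so 1 further minute boundary passed. Total skipped labels = 18 × 0 + 2 × 1 = 2.
Non-drop label index = 2033 + 2 = 2035; at 30 labels/s that is 00:01:07:25, i.e. DF 00:01:07;25.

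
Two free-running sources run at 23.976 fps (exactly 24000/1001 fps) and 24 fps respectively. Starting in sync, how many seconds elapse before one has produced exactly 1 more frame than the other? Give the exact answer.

1001/24 seconds

The gap grows by |24 − 24000/1001| = 24/1001 frames per second.
Time for a 1-frame gap: 1 ÷ (24/1001) = 1001/24 s.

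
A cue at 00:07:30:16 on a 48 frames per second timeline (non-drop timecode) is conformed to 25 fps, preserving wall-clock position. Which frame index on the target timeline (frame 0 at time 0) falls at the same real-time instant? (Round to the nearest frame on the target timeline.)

frame 11258

Source frame index: (0×3600 + 7×60 + 30) × 48 + 16 = 21616.
Real time: 21616 / (48) = 1351/3 s.
Target frame: (1351/3) × (25) = 33775/3 ≈ 11258.333 → 11258.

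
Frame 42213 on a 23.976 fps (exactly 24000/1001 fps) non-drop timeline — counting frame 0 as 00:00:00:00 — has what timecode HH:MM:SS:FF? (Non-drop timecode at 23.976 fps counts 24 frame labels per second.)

00:29:18:21

42213 ÷ 24 = 1758 full seconds, remainder 21 frames.
1758 s = 0 h 29 min 18 s.
Timecode: 00:29:18:21.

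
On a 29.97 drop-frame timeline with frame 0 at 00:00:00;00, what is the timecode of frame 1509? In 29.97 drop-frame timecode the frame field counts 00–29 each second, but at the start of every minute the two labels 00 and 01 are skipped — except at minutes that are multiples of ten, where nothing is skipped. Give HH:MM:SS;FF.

Ten DF minutes hold 17982 frames, so frame 1509 lies in block 0 (frames 0–17981) with 1509 frames into that block.
The block's first minute is 1800 frames and the rest 1798 each; 1509 frames reaches minute 0, so 0 × 18 + 0 × 2 = 0 labels have been skipped so far.
Adding those back, label number 1509 + 0 = 1509 at 30 labels/s is 50 s + 9 f = 0 h 0 min 50 s frame 9, i.e. 00:00:50;09.

00:00:50;09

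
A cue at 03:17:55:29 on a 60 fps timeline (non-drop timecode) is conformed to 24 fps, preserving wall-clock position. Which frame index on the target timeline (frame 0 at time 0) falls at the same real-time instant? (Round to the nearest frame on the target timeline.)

Source frame index: (3×3600 + 17×60 + 55) × 60 + 29 = 712529.
Real time: 712529 / (60) = 712529/60 s.
Target frame: (712529/60) × (24) = 1425058/5 ≈ 285011.600 → 285012.

frame 285012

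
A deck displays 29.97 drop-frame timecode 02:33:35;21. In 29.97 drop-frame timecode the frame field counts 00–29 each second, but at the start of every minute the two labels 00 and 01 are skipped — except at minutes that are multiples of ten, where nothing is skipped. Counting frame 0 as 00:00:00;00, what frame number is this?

Complete 10-minute blocks: 15, each 17982 frames → 269730.
Remaining 3 whole minutes in the current block: 1800 + 2 × 1798 = 5396 frames.
Within the current minute: 35 × 30 + 21 − 2 = 1069 (labels ;00/;01 skipped at this minute). Total = 269730 + 5396 + 1069 = 276195.

276195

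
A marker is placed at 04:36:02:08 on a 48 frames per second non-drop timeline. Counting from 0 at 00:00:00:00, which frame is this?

Total seconds to the label: (4 × 3600 + 36 × 60 + 2) = 16562.
Frame index = 16562 × 48 + 8 = 794984.

794984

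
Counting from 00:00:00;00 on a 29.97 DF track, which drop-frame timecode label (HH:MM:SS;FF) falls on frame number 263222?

02:26:22;26

Ten DF minutes hold 17982 frames, so frame 263222 lies in block 14 (frames 251748–269729) with 11474 frames into that block.
The block's first minute is 1800 frames and the rest 1798 each; 11474 frames reaches minute 6, so 14 × 18 + 6 × 2 = 264 labels have been skipped so far.
Adding those back, label number 263222 + 264 = 263486 at 30 labels/s is 8782 s + 26 f = 2 h 26 min 22 s frame 26, i.e. 02:26:22;26.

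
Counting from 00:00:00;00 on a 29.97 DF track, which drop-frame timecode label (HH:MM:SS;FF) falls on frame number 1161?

Each 10-minute DF block holds 10 × 60 × 30 − 9 × 2 = 17982 frames. 1161 ÷ 17982 → 0 full blocks, remainder 1161.
Within the partial block the first minute is 1800 frames and each further minute 1798, so 0 further minute boundaries passed. Total skipped labels = 18 × 0 + 2 × 0 = 0.
Non-drop label index = 1161 + 0 = 1161; at 30 labels/s that is 00:00:38:21, i.e. DF 00:00:38;21.

00:00:38;21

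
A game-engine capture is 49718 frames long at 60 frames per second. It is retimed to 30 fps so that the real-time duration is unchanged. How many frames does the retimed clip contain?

Target frames = source frames × (target rate / source rate) = 49718 × (30)/(60) = 49718 × 1/2 = 24859.

24859 frames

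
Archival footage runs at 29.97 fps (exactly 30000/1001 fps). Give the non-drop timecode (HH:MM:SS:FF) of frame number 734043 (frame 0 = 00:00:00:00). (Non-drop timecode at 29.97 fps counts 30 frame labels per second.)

734043 ÷ 30 = 24468 full seconds, remainder 3 frames.
24468 s = 6 h 47 min 48 s.
Timecode: 06:47:48:03.

06:47:48:03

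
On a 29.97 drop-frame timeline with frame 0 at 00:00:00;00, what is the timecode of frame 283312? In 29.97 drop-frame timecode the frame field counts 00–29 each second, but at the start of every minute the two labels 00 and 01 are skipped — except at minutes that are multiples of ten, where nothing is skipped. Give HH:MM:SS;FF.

Ten DF minutes hold 17982 frames, so frame 283312 lies in block 15 (frames 269730–287711) with 13582 frames into that block.
The block's first minute is 1800 frames and the rest 1798 each; 13582 frames reaches minute 7, so 15 × 18 + 7 × 2 = 284 labels have been skipped so far.
Adding those back, label number 283312 + 284 = 283596 at 30 labels/s is 9453 s + 6 f = 2 h 37 min 33 s frame 6, i.e. 02:37:33;06.

02:37:33;06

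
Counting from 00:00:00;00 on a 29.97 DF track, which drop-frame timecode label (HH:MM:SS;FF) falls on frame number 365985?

03:23:31;21

Each 10-minute DF block holds 10 × 60 × 30 − 9 × 2 = 17982 frames. 365985 ÷ 17982 → 20 full blocks, remainder 6345.
Within the partial block the first minute is 1800 frames and each further minute 1798, so 3 further minute boundaries passed. Total skipped labels = 18 × 20 + 2 × 3 = 366.
Non-drop label index = 365985 + 366 = 366351; at 30 labels/s that is 03:23:31:21, i.e. DF 03:23:31;21.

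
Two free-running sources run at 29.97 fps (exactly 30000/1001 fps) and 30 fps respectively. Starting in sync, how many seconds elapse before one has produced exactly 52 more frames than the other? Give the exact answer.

The gap grows by |30 − 30000/1001| = 30/1001 frames per second.
Time for a 52-frame gap: 52 ÷ (30/1001) = 26026/15 s.

26026/15 seconds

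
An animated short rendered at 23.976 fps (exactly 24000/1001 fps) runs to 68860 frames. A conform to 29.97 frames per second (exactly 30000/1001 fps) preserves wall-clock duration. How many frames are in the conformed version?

86075 frames

Target frames = source frames × (target rate / source rate) = 68860 × (30000/1001)/(24000/1001) = 68860 × 5/4 = 86075.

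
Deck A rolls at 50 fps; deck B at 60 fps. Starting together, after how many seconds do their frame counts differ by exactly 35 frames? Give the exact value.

The gap grows by |60 − 50| = 10 frames per second.
Time for a 35-frame gap: 35 ÷ (10) = 3.5 s.

3.5 seconds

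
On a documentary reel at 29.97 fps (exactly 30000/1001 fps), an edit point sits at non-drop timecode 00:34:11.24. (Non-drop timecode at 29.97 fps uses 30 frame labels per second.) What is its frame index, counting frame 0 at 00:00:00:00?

Total seconds to the label: (0 × 3600 + 34 × 60 + 11) = 2051.
Frame index = 2051 × 30 + 24 = 61554.

61554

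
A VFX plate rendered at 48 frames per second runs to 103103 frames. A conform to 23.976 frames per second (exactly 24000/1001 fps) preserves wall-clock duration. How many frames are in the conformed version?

51500 frames

Target frames = source frames × (target rate / source rate) = 103103 × (24000/1001)/(48) = 103103 × 500/1001 = 51500.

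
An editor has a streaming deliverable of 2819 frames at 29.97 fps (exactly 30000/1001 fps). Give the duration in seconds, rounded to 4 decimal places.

94.0606 seconds

Running time = 2819 × 1001/30000 = 2821819/30000 s ≈ 94.0606 s.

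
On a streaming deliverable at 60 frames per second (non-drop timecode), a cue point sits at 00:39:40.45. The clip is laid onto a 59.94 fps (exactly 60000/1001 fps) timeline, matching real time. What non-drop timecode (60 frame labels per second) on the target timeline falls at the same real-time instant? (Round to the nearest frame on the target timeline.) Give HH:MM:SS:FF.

Source frame index: (0×3600 + 39×60 + 40) × 60 + 45 = 142845.
Real time: 142845 / (60) = 9523/4 s.
Target frame: (9523/4) × (60000/1001) = 142845000/1001 ≈ 142702.298 → 142702.
At 60 labels/s: frame 142702 → 00:39:38:22.

00:39:38:22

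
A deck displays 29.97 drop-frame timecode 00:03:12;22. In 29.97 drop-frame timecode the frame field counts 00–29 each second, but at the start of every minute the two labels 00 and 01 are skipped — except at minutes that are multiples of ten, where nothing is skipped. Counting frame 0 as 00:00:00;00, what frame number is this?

5776

As if non-drop at 30 labels/s: (0 × 3600 + 3 × 60 + 12) × 30 + 22 = 5782.
Minute boundaries passed: 3; those not divisible by 10: 3 − 0 = 3; dropped labels = 2 × 3 = 6.
Actual frame index = 5782 − 6 = 5776.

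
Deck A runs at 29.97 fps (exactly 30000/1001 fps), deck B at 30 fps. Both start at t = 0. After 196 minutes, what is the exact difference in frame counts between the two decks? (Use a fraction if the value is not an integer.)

196 min = 11760 s.
A emits 30000/1001 × 11760 = 50400000/143 frames; B emits 30 × 11760 = 352800.
Difference = 50400/143 frames (≈ 352.4476); B is ahead of A.

50400/143 frames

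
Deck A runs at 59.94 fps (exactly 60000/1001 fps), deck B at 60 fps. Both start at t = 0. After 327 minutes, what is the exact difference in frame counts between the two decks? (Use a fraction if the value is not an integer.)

327 min = 19620 s.
A emits 60000/1001 × 19620 = 1177200000/1001 frames; B emits 60 × 19620 = 1177200.
Difference = 1177200/1001 frames (≈ 1176.0240); B is ahead of A.

1177200/1001 frames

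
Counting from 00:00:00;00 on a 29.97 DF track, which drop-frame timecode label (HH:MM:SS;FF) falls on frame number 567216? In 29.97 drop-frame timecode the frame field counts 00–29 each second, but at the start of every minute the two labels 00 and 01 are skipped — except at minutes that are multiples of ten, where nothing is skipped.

05:15:26;04

Ten DF minutes hold 17982 frames, so frame 567216 lies in block 31 (frames 557442–575423) with 9774 frames into that block.
The block's first minute is 1800 frames and the rest 1798 each; 9774 frames reaches minute 5, so 31 × 18 + 5 × 2 = 568 labels have been skipped so far.
Adding those back, label number 567216 + 568 = 567784 at 30 labels/s is 18926 s + 4 f = 5 h 15 min 26 s frame 4, i.e. 05:15:26;04.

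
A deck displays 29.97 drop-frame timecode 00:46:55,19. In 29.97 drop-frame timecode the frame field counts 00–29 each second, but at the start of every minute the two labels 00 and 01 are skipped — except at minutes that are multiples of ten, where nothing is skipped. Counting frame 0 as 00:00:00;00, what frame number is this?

84385

As if non-drop at 30 labels/s: (0 × 3600 + 46 × 60 + 55) × 30 + 19 = 84469.
Minute boundaries passed: 46; those not divisible by 10: 46 − 4 = 42; dropped labels = 2 × 42 = 84.
Actual frame index = 84469 − 84 = 84385.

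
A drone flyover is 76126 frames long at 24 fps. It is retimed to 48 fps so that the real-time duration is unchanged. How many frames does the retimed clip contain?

Target frames = source frames × (target rate / source rate) = 76126 × (48)/(24) = 76126 × 2 = 152252.

152252 frames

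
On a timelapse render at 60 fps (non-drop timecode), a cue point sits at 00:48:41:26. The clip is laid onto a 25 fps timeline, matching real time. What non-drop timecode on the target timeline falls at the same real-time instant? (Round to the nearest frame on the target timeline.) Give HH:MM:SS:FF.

00:48:41:11

Source frame index: (0×3600 + 48×60 + 41) × 60 + 26 = 175286.
Real time: 175286 / (60) = 87643/30 s.
Target frame: (87643/30) × (25) = 438215/6 ≈ 73035.833 → 73036.
At 25 labels/s: frame 73036 → 00:48:41:11.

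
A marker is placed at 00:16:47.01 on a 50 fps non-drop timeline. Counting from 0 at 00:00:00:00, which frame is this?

Total seconds to the label: (0 × 3600 + 16 × 60 + 47) = 1007.
Frame index = 1007 × 50 + 1 = 50351.

frame 50351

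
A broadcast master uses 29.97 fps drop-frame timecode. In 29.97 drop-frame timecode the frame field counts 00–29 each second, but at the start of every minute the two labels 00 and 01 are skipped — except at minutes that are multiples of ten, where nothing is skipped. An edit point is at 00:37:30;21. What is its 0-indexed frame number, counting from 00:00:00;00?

Complete 10-minute blocks: 3, each 17982 frames → 53946.
Remaining 7 whole minutes in the current block: 1800 + 6 × 1798 = 12588 frames.
Within the current minute: 30 × 30 + 21 − 2 = 919 (labels ;00/;01 skipped at this minute). Total = 53946 + 12588 + 919 = 67453.

67453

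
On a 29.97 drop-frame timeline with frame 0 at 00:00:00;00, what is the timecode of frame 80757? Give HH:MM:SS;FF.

Ten DF minutes hold 17982 frames, so frame 80757 lies in block 4 (frames 71928–89909) with 8829 frames into that block.
The block's first minute is 1800 frames and the rest 1798 each; 8829 frames reaches minute 4, so 4 × 18 + 4 × 2 = 80 labels have been skipped so far.
Adding those back, label number 80757 + 80 = 80837 at 30 labels/s is 2694 s + 17 f = 0 h 44 min 54 s frame 17, i.e. 00:44:54;17.

00:44:54;17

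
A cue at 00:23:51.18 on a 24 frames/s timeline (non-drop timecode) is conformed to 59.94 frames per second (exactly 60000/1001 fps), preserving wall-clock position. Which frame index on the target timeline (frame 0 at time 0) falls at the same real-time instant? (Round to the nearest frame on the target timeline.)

Source frame index: (0×3600 + 23×60 + 51) × 24 + 18 = 34362.
Real time: 34362 / (24) = 5727/4 s.
Target frame: (5727/4) × (60000/1001) = 85905000/1001 ≈ 85819.181 → 85819.

frame 85819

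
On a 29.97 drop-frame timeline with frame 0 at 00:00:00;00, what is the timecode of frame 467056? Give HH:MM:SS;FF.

Ten DF minutes hold 17982 frames, so frame 467056 lies in block 25 (frames 449550–467531) with 17506 frames into that block.
The block's first minute is 1800 frames and the rest 1798 each; 17506 frames reaches minute 9, so 25 × 18 + 9 × 2 = 468 labels have been skipped so far.
Adding those back, label number 467056 + 468 = 467524 at 30 labels/s is 15584 s + 4 f = 4 h 19 min 44 s frame 4, i.e. 04:19:44;04.

04:19:44;04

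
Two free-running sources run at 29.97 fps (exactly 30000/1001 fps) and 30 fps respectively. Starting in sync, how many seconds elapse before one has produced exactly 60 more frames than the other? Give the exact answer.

The gap grows by |30 − 30000/1001| = 30/1001 frames per second.
Time for a 60-frame gap: 60 ÷ (30/1001) = 2002 s.

2002 seconds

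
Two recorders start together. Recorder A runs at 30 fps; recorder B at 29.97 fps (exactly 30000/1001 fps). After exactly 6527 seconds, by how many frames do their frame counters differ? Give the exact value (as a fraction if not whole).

A emits 30 × 6527 = 195810 frames; B emits 30000/1001 × 6527 = 195810000/1001.
Difference = 195810/1001 frames (≈ 195.6144); B is behind A.

195810/1001 frames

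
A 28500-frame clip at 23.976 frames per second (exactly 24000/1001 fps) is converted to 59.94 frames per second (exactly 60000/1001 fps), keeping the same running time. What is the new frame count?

71250 frames

Target frames = source frames × (target rate / source rate) = 28500 × (60000/1001)/(24000/1001) = 28500 × 5/2 = 71250.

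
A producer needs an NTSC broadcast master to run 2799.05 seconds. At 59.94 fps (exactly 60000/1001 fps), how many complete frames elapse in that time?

Frames = 2799.05 × 60000/1001 = 167943000/1001 ≈ 167775.2248.
Complete frames: 167775.

167775 frames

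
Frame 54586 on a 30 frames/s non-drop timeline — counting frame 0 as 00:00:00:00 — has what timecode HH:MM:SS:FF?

54586 ÷ 30 = 1819 full seconds, remainder 16 frames.
1819 s = 0 h 30 min 19 s.
Timecode: 00:30:19:16.

00:30:19:16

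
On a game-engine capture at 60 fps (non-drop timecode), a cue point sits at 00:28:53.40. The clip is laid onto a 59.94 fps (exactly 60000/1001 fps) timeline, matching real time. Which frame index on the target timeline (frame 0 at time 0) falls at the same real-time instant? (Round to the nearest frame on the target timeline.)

Source frame index: (0×3600 + 28×60 + 53) × 60 + 40 = 104020.
Real time: 104020 / (60) = 5201/3 s.
Target frame: (5201/3) × (60000/1001) = 14860000/143 ≈ 103916.084 → 103916.

frame 103916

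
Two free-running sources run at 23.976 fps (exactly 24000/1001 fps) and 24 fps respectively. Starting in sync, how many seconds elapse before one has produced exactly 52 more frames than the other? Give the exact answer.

13013/6 seconds

The gap grows by |24 − 24000/1001| = 24/1001 frames per second.
Time for a 52-frame gap: 52 ÷ (24/1001) = 13013/6 s.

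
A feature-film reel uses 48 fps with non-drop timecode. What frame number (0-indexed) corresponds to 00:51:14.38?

147590

Total seconds to the label: (0 × 3600 + 51 × 60 + 14) = 3074.
Frame index = 3074 × 48 + 38 = 147590.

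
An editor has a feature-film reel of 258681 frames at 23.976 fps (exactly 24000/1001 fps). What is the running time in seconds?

10789.153375 seconds

Running time = 258681 / (24000/1001) = 10789.153375 s.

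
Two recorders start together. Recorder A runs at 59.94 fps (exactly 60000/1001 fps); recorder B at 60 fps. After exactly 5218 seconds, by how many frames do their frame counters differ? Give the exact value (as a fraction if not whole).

A emits 60000/1001 × 5218 = 313080000/1001 frames; B emits 60 × 5218 = 313080.
Difference = 313080/1001 frames (≈ 312.7672); B is ahead of A.

313080/1001 frames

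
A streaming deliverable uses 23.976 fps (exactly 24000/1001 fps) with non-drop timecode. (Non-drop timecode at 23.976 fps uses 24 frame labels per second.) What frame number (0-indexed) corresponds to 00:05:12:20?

7508

Total seconds to the label: (0 × 3600 + 5 × 60 + 12) = 312.
Frame index = 312 × 24 + 20 = 7508.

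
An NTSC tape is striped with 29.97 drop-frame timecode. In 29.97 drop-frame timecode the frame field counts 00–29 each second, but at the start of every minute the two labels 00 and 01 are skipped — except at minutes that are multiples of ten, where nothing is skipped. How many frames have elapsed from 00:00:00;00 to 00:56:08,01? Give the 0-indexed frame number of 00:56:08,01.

Complete 10-minute blocks: 5, each 17982 frames → 89910.
Remaining 6 whole minutes in the current block: 1800 + 5 × 1798 = 10790 frames.
Within the current minute: 8 × 30 + 1 − 2 = 239 (labels ;00/;01 skipped at this minute). Total = 89910 + 10790 + 239 = 100939.

100939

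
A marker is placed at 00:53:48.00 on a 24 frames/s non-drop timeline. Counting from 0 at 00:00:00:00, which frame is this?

frame 77472

Total seconds to the label: (0 × 3600 + 53 × 60 + 48) = 3228.
Frame index = 3228 × 24 + 0 = 77472.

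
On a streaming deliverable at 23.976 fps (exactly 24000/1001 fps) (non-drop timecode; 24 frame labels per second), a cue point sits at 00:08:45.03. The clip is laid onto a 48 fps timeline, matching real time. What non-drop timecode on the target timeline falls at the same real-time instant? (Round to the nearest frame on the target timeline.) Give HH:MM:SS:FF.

00:08:45:31

Source frame index: (0×3600 + 8×60 + 45) × 24 + 3 = 12603.
Real time: 12603 / (24000/1001) = 4205201/8000 s.
Target frame: (4205201/8000) × (48) = 12615603/500 ≈ 25231.206 → 25231.
At 48 labels/s: frame 25231 → 00:08:45:31.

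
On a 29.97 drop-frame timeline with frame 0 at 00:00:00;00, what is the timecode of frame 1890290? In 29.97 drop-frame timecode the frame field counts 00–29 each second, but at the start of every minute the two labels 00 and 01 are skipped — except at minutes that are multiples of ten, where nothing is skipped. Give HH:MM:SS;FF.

Ten DF minutes hold 17982 frames, so frame 1890290 lies in block 105 (frames 1888110–1906091) with 2180 frames into that block.
The block's first minute is 1800 frames and the rest 1798 each; 2180 frames reaches minute 1, so 105 × 18 + 1 × 2 = 1892 labels have been skipped so far.
Adding those back, label number 1890290 + 1892 = 1892182 at 30 labels/s is 63072 s + 22 f = 17 h 31 min 12 s frame 22, i.e. 17:31:12;22.

17:31:12;22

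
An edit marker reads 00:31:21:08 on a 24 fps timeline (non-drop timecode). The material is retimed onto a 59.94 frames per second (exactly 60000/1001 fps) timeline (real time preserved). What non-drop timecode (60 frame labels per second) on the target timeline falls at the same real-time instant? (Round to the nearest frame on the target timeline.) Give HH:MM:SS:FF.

Source frame index: (0×3600 + 31×60 + 21) × 24 + 8 = 45152.
Real time: 45152 / (24) = 5644/3 s.
Target frame: (5644/3) × (60000/1001) = 112880000/1001 ≈ 112767.233 → 112767.
At 60 labels/s: frame 112767 → 00:31:19:27.

00:31:19:27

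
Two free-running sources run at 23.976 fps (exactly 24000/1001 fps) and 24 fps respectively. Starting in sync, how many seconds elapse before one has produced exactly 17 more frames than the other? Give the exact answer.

The gap grows by |24 − 24000/1001| = 24/1001 frames per second.
Time for a 17-frame gap: 17 ÷ (24/1001) = 17017/24 s.

17017/24 seconds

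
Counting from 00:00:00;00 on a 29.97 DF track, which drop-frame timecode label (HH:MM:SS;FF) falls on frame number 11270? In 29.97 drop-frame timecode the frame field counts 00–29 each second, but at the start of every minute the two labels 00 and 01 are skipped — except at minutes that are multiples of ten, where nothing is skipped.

Each 10-minute DF block holds 10 × 60 × 30 − 9 × 2 = 17982 frames. 11270 ÷ 17982 → 0 full blocks, remainder 11270.
Within the partial block the first minute is 1800 frames and each further minute 1798, so 6 further minute boundaries passed. Total skipped labels = 18 × 0 + 2 × 6 = 12.
Non-drop label index = 11270 + 12 = 11282; at 30 labels/s that is 00:06:16:02, i.e. DF 00:06:16;02.

00:06:16;02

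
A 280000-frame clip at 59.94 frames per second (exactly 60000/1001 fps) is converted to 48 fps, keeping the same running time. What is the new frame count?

Target frames = source frames × (target rate / source rate) = 280000 × (48)/(60000/1001) = 280000 × 1001/1250 = 224224.

224224 frames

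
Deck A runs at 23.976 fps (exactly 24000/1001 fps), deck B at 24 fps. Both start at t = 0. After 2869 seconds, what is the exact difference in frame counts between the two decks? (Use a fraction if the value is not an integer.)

A emits 24000/1001 × 2869 = 68856000/1001 frames; B emits 24 × 2869 = 68856.
Difference = 68856/1001 frames (≈ 68.7872); B is ahead of A.

68856/1001 frames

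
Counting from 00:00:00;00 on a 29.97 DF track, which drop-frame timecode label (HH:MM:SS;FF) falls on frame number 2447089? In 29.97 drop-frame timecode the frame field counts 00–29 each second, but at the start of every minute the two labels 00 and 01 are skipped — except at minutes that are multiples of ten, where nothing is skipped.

22:40:51;07

Each 10-minute DF block holds 10 × 60 × 30 − 9 × 2 = 17982 frames. 2447089 ÷ 17982 → 136 full blocks, remainder 1537.
Within the partial block the first minute is 1800 frames and each further minute 1798, so 0 further minute boundaries passed. Total skipped labels = 18 × 136 + 2 × 0 = 2448.
Non-drop label index = 2447089 + 2448 = 2449537; at 30 labels/s that is 22:40:51:07, i.e. DF 22:40:51;07.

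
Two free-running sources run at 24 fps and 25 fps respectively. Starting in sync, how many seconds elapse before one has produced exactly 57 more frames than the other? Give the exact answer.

57 seconds

The gap grows by |25 − 24| = 1 frame per second.
Time for a 57-frame gap: 57 ÷ (1) = 57 s.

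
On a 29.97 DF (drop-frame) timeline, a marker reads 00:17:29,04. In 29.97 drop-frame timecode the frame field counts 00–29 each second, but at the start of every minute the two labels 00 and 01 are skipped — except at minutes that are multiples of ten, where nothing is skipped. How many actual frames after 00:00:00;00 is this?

Complete 10-minute blocks: 1, each 17982 frames → 17982.
Remaining 7 whole minutes in the current block: 1800 + 6 × 1798 = 12588 frames.
Within the current minute: 29 × 30 + 4 − 2 = 872 (labels ;00/;01 skipped at this minute). Total = 17982 + 12588 + 872 = 31442.

31442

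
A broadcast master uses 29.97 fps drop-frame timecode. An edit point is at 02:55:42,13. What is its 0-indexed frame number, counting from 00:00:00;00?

315957

Complete 10-minute blocks: 17, each 17982 frames → 305694.
Remaining 5 whole minutes in the current block: 1800 + 4 × 1798 = 8992 frames.
Within the current minute: 42 × 30 + 13 − 2 = 1271 (labels ;00/;01 skipped at this minute). Total = 305694 + 8992 + 1271 = 315957.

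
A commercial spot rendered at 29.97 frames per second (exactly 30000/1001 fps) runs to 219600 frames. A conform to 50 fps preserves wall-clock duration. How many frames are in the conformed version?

366366 frames

Target frames = source frames × (target rate / source rate) = 219600 × (50)/(30000/1001) = 219600 × 1001/600 = 366366.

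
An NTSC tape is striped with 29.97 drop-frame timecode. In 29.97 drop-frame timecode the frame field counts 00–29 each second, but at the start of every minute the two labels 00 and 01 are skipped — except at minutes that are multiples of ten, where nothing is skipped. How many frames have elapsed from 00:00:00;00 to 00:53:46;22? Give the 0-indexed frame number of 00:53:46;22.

96706

Complete 10-minute blocks: 5, each 17982 frames → 89910.
Remaining 3 whole minutes in the current block: 1800 + 2 × 1798 = 5396 frames.
Within the current minute: 46 × 30 + 22 − 2 = 1400 (labels ;00/;01 skipped at this minute). Total = 89910 + 5396 + 1400 = 96706.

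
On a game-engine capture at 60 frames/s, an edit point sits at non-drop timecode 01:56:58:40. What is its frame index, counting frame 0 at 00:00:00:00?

Total seconds to the label: (1 × 3600 + 56 × 60 + 58) = 7018.
Frame index = 7018 × 60 + 40 = 421120.

421120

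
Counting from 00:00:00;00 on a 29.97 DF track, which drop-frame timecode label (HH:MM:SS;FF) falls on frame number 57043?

00:31:43;09

Each 10-minute DF block holds 10 × 60 × 30 − 9 × 2 = 17982 frames. 57043 ÷ 17982 → 3 full blocks, remainder 3097.
Within the partial block the first minute is 1800 frames and each further minute 1798, so 1 further minute boundary passed. Total skipped labels = 18 × 3 + 2 × 1 = 56.
Non-drop label index = 57043 + 56 = 57099; at 30 labels/s that is 00:31:43:09, i.e. DF 00:31:43;09.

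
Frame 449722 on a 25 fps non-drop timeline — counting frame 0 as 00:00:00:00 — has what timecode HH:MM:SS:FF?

449722 ÷ 25 = 17988 full seconds, remainder 22 frames.
17988 s = 4 h 59 min 48 s.
Timecode: 04:59:48:22.

04:59:48:22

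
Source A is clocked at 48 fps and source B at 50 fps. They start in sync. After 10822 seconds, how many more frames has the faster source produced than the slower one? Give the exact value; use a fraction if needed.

A emits 48 × 10822 = 519456 frames; B emits 50 × 10822 = 541100.
Difference = 21644 frames; B is ahead of A.

21644 frames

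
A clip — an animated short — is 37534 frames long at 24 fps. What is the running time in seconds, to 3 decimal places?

1563.917 seconds

Running time = 37534 × 1/24 = 18767/12 s ≈ 1563.917 s.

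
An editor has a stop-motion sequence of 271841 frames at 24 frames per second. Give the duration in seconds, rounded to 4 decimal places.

11326.7083 seconds

Running time = 271841 × 1/24 = 271841/24 s ≈ 11326.7083 s.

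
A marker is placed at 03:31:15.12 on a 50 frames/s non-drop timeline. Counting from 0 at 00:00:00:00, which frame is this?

Total seconds to the label: (3 × 3600 + 31 × 60 + 15) = 12675.
Frame index = 12675 × 50 + 12 = 633762.

633762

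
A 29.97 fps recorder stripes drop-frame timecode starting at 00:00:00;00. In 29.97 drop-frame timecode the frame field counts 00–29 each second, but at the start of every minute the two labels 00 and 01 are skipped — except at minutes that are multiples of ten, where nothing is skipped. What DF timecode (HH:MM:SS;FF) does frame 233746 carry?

02:09:59;10

Ten DF minutes hold 17982 frames, so frame 233746 lies in block 12 (frames 215784–233765) with 17962 frames into that block.
The block's first minute is 1800 frames and the rest 1798 each; 17962 frames reaches minute 9, so 12 × 18 + 9 × 2 = 234 labels have been skipped so far.
Adding those back, label number 233746 + 234 = 233980 at 30 labels/s is 7799 s + 10 f = 2 h 9 min 59 s frame 10, i.e. 02:09:59;10.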